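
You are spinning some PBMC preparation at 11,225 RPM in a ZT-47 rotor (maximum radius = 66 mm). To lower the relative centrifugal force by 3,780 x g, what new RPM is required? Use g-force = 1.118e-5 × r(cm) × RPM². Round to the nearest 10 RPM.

r = 66 mm = 6.6 cm
Current RCF = 1.118 × 10⁻⁵ × 6.6 × (11225)² = 1.118 × 10⁻⁵ × 6.6 × 126,000,625 ≈ 9,297.3 × g
Target RCF = 9,297.3 − 3,780 = 5,517.3 × g
N² = 5,517.3 / (7.3788 × 10⁻⁵) = 74,772,321
N ≈ √74,772,321 ≈ 8,647.1

8650 RPM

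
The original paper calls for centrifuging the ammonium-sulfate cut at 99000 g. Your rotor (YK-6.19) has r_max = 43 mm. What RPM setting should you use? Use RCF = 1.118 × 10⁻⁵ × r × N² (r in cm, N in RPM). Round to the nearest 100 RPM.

r = 43 mm = 4.3 cm
99,000 = 1.118 × 10⁻⁵ × 4.3 × N²
N² = 99,000 / (4.8074 × 10⁻⁵) = 2,059,325,207
N ≈ √2,059,325,207 ≈ 45,379.8

N ≈ 45400 RPM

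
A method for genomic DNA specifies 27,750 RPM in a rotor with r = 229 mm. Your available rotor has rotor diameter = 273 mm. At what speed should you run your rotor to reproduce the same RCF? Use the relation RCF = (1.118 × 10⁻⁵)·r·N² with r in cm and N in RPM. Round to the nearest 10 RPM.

35940 RPM

Original rotor: r = 229 mm = 22.9 cm
RCF_original = 1.118 × 10⁻⁵ × 22.9 × (27750)² = 1.118 × 10⁻⁵ × 22.9 × 770,062,500 ≈ 197,152.9 × g
Your rotor: r = 273 mm / 2 = 136.5 mm = 13.65 cm
197,152.9 = 1.118 × 10⁻⁵ × 13.65 × N²
N² = 197,152.9 / (15.2607 × 10⁻⁵) = 1,291,899,454
N ≈ √1,291,899,454 ≈ 35,943.0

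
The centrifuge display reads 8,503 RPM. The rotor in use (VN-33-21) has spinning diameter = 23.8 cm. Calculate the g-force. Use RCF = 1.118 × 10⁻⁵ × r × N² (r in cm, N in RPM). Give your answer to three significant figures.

RCF ≈ 9620 x g

r = 23.8 / 2 = 11.9 cm
RCF = 1.118 × 10⁻⁵ × 11.9 × (8503)² = 1.118 × 10⁻⁵ × 11.9 × 72,301,009 ≈ 9,619.1 × g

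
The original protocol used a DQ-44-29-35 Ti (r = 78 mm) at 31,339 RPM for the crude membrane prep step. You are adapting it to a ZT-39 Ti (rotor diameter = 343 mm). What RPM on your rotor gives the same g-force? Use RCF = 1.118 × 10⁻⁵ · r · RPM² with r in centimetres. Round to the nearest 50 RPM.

Original rotor: r = 78 mm = 7.8 cm
RCF = 1.118 × 10⁻⁵ × r × N²
RCF_original = 1.118 × 10⁻⁵ × 7.8 × (31339)² = 1.118 × 10⁻⁵ × 7.8 × 982,132,921 ≈ 85,645.9 × g
Your rotor: r = 343 mm / 2 = 171.5 mm = 17.15 cm
85,645.9 = 1.118 × 10⁻⁵ × 17.15 × N²
N² = 85,645.9 / (19.1737 × 10⁻⁵) = 446,684,260
N ≈ √446,684,260 ≈ 21,134.9

21150 RPM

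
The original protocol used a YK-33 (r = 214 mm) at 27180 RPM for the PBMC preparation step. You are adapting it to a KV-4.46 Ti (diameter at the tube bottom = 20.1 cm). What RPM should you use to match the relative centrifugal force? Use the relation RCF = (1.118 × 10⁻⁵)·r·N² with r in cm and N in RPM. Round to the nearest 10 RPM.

Original rotor: r = 214 mm = 21.4 cm
RCF_original = 1.118 × 10⁻⁵ × 21.4 × (27180)² = 1.118 × 10⁻⁵ × 21.4 × 738,752,400 ≈ 176,748 × g
Your rotor: r = 20.1 / 2 = 10.05 cm
176,748 = 1.118 × 10⁻⁵ × 10.05 × N²
N² = 176,748 / (11.2359 × 10⁻⁵) = 1,573,064,908
N ≈ √1,573,064,908 ≈ 39,661.9

≈ 39660 RPM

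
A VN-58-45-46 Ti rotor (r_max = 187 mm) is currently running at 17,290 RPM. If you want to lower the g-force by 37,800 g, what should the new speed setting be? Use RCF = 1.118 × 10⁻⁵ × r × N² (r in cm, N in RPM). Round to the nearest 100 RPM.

N₂ ≈ 10900 RPM

r = 187 mm = 18.7 cm
Current RCF = 1.118 × 10⁻⁵ × 18.7 × (17290)² = 1.118 × 10⁻⁵ × 18.7 × 298,944,100 ≈ 62,499 × g
Target RCF = 62,499 − 37,800 = 24,699 × g
N² = 24,699 / (20.9066 × 10⁻⁵) = 118,139,726
N ≈ √118,139,726 ≈ 10,869.2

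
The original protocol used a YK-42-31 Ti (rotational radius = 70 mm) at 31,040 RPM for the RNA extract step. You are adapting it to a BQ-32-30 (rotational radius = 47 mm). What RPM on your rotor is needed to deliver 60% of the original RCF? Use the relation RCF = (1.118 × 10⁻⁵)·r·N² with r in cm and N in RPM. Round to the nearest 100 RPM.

≈ 29300 RPM

Original rotor: r = 70 mm = 7.0 cm
RCF_original = 1.118 × 10⁻⁵ × 7 × (31040)² = 1.118 × 10⁻⁵ × 7 × 963,481,600 ≈ 75,402.1 × g
Target RCF = 0.6 × 75,402.1 ≈ 45,241.3 × g
Your rotor: r = 47 mm = 4.7 cm
45,241.3 = 1.118 × 10⁻⁵ × 4.7 × N²
N² = 45,241.3 / (5.2546 × 10⁻⁵) = 860,984,661
N ≈ √860,984,661 ≈ 29,342.5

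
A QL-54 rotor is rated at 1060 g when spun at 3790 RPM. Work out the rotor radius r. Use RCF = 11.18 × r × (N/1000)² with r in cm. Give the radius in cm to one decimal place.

1060 = 11.18 × r × (3.79)²
r = 1060 / (11.18 × 14.3641) = 1060 / 160.5906 ≈ 6.601 cm

6.6 cm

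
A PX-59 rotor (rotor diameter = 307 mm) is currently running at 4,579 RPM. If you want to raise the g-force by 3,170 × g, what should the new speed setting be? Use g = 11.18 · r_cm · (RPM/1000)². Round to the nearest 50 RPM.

r = 307 mm / 2 = 153.5 mm = 15.35 cm
Current RCF = 11.18 × 15.35 × (4.579)² = 11.18 × 15.35 × 20.967241 ≈ 3,598.3 × g
Target RCF = 3,598.3 + 3,170 = 6,768.3 × g
(N/1000)² = 6,768.3 / 171.613 = 39.43932
N = 1000 × √39.43932 ≈ 6,280.1

N₂ ≈ 6300 RPM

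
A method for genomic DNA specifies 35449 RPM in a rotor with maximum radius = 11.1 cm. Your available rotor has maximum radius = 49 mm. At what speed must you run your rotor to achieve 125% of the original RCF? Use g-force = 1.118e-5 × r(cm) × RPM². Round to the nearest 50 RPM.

≈ 59650 RPM

RCF_original = 1.118 × 10⁻⁵ × 11.1 × (35449)² = 1.118 × 10⁻⁵ × 11.1 × 1,256,631,601 ≈ 155,945.5 × g
Target RCF = 1.25 × 155,945.5 ≈ 194,931.9 × g
Your rotor: r = 49 mm = 4.9 cm
194,931.9 = 1.118 × 10⁻⁵ × 4.9 × N²
N² = 194,931.9 / (5.4782 × 10⁻⁵) = 3,558,320,251
N ≈ √3,558,320,251 ≈ 59,651.7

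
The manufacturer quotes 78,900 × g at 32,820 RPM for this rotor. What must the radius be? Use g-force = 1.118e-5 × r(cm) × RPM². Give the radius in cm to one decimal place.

≈ 6.6 cm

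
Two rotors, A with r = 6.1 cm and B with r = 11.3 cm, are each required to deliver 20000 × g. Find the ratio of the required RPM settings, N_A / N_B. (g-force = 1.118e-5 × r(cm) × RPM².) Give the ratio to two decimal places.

1.36

At fixed RCF, N ∝ 1/√r, so N_A/N_B = √(r_B/r_A) = √(11.3/6.1) = √1.852459 = 1.3611.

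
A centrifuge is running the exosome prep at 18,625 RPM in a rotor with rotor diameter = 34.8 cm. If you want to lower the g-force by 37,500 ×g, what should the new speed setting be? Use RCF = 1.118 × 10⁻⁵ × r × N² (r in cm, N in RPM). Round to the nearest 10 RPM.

r = 34.8 / 2 = 17.4 cm
Current RCF = 1.118 × 10⁻⁵ × 17.4 × (18625)² = 1.118 × 10⁻⁵ × 17.4 × 346,890,625 ≈ 67,481.3 × g
Target RCF = 67,481.3 − 37,500 = 29,981.3 × g
N² = 29,981.3 / (19.4532 × 10⁻⁵) = 154,120,145
N ≈ √154,120,145 ≈ 12,414.5

≈ 12410 RPM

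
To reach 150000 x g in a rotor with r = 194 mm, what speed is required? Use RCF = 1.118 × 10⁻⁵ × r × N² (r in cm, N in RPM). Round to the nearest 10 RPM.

26300 RPM

r = 194 mm = 19.4 cm
150,000 = 1.118 × 10⁻⁵ × 19.4 × N²
N² = 150,000 / (21.6892 × 10⁻⁵) = 691,588,440
N ≈ √691,588,440 ≈ 26,298.1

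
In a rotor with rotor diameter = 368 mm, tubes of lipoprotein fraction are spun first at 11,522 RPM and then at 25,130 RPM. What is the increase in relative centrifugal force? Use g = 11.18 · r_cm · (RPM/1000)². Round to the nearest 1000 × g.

r = 368 mm / 2 = 184 mm = 18.4 cm
RCF₁ = 11.18 × 18.4 × (11.522)² = 11.18 × 18.4 × 132.756484 ≈ 27,309.6 × g
RCF₂ = 11.18 × 18.4 × (25.13)² = 11.18 × 18.4 × 631.5169 ≈ 129,910.6 × g
Increase = 129,910.6 − 27,309.6 = 102,601

≈ 103000 × g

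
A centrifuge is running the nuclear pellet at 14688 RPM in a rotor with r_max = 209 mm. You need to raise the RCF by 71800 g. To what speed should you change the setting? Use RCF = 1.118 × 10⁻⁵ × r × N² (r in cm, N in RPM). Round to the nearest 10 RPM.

r = 209 mm = 20.9 cm
Current RCF = 1.118 × 10⁻⁵ × 20.9 × (14688)² = 1.118 × 10⁻⁵ × 20.9 × 215,737,344 ≈ 50,409.6 × g
Target RCF = 50,409.6 + 71,800 = 122,209.6 × g
N² = 122,209.6 / (23.3662 × 10⁻⁵) = 523,018,719
N ≈ √523,018,719 ≈ 22,869.6

N₂ ≈ 22870 RPM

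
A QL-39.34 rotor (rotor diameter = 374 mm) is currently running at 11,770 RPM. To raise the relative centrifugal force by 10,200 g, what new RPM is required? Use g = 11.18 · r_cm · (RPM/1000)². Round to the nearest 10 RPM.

13690 RPM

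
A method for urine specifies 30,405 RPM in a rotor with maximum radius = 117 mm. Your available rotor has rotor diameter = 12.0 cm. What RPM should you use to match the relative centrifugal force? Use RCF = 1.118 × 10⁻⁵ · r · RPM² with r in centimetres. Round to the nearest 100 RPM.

42500 RPM

Original rotor: r = 117 mm = 11.7 cm
RCF_original = 1.118 × 10⁻⁵ × 11.7 × (30405)² = 1.118 × 10⁻⁵ × 11.7 × 924,464,025 ≈ 120,925.4 × g
Your rotor: r = 12.0 / 2 = 6 cm
120,925.4 = 1.118 × 10⁻⁵ × 6 × N²
N² = 120,925.4 / (6.708 × 10⁻⁵) = 1,802,704,234
N ≈ √1,802,704,234 ≈ 42,458.3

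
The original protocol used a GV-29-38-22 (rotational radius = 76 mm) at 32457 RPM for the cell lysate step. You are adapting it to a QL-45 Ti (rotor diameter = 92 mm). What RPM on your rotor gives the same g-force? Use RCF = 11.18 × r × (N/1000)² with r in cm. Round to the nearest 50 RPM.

Original rotor: r = 76 mm = 7.6 cm
RCF = 11.18 × r × (N/1000)²
RCF_original = 11.18 × 7.6 × (32.457)² = 11.18 × 7.6 × 1,053.456849 ≈ 89,510.1 × g
Your rotor: r = 92 mm / 2 = 46 mm = 4.6 cm
89,510.1 = 11.18 × 4.6 × (N/1000)²
(N/1000)² = 89,510.1 / 51.428 = 1740.494
N = 1000 × √1740.494 ≈ 41,719.2

≈ 41700 RPM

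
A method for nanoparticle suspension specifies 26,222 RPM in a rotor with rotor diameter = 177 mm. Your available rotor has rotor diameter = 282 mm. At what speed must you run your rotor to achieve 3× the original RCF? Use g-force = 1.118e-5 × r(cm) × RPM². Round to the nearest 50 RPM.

Original rotor: r = 177 mm / 2 = 88.5 mm = 8.85 cm
RCF_original = 1.118 × 10⁻⁵ × 8.85 × (26222)² = 1.118 × 10⁻⁵ × 8.85 × 687,593,284 ≈ 68,032.5 × g
Target RCF = 3 × 68,032.5 ≈ 204,097.5 × g
Your rotor: r = 282 mm / 2 = 141 mm = 14.1 cm
204,097.5 = 1.118 × 10⁻⁵ × 14.1 × N²
N² = 204,097.5 / (15.7638 × 10⁻⁵) = 1,294,722,719
N ≈ √1,294,722,719 ≈ 35,982.3

36000 RPM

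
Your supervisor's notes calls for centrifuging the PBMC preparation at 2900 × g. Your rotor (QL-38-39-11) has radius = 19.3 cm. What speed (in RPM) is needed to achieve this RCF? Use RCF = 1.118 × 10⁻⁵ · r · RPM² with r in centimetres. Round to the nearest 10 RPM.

RCF = 1.118 × 10⁻⁵ × r × N²
2,900 = 1.118 × 10⁻⁵ × 19.3 × N²
N² = 2,900 / (21.5774 × 10⁻⁵) = 13,439,988
N ≈ √13,439,988 ≈ 3,666.1

N ≈ 3670 RPM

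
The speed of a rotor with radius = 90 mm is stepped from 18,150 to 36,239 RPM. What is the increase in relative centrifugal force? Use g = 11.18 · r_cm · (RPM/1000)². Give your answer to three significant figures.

r = 90 mm = 9.0 cm
RCF₁ = 11.18 × 9 × (18.15)² = 11.18 × 9 × 329.4225 ≈ 33,146.5 × g
RCF₂ = 11.18 × 9 × (36.239)² = 11.18 × 9 × 1,313.265121 ≈ 132,140.7 × g
Increase = 132,140.7 − 33,146.5 = 98,994.2

99000 g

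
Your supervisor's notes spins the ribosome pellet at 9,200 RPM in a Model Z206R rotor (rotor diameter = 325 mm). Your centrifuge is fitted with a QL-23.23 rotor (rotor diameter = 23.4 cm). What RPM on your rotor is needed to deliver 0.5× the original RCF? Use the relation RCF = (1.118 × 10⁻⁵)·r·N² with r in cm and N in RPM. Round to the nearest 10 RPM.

Original rotor: r = 325 mm / 2 = 162.5 mm = 16.25 cm
RCF_original = 1.118 × 10⁻⁵ × 16.25 × (9200)² = 1.118 × 10⁻⁵ × 16.25 × 84,640,000 ≈ 15,377 × g
Target RCF = 0.5 × 15,377 ≈ 7,688.5 × g
Your rotor: r = 23.4 / 2 = 11.7 cm
7,688.5 = 1.118 × 10⁻⁵ × 11.7 × N²
N² = 7,688.5 / (13.0806 × 10⁻⁵) = 58,777,885
N ≈ √58,777,885 ≈ 7,666.7

7670 RPM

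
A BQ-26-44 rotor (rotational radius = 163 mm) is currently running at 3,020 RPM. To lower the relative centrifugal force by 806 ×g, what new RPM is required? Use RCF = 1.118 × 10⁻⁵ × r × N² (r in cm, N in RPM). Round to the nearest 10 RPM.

≈ 2170 RPM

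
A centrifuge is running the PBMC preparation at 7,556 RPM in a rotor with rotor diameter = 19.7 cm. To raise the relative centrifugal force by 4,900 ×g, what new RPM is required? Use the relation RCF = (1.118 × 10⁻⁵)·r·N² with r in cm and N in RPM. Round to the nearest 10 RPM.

≈ 10080 RPM

r = 19.7 / 2 = 9.85 cm
Current RCF = 1.118 × 10⁻⁵ × 9.85 × (7556)² = 1.118 × 10⁻⁵ × 9.85 × 57,093,136 ≈ 6,287.3 × g
Target RCF = 6,287.3 + 4,900 = 11,187.3 × g
N² = 11,187.3 / (11.0123 × 10⁻⁵) = 101,589,132
N ≈ √101,589,132 ≈ 10,079.1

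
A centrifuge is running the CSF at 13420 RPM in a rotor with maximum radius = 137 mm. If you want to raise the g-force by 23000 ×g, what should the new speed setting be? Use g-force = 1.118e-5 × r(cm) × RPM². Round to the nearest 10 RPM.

r = 137 mm = 13.7 cm
Current RCF = 1.118 × 10⁻⁵ × 13.7 × (13420)² = 1.118 × 10⁻⁵ × 13.7 × 180,096,400 ≈ 27,584.6 × g
Target RCF = 27,584.6 + 23,000 = 50,584.6 × g
N² = 50,584.6 / (15.3166 × 10⁻⁵) = 330,259,979
N ≈ √330,259,979 ≈ 18,173.1

≈ 18170 RPM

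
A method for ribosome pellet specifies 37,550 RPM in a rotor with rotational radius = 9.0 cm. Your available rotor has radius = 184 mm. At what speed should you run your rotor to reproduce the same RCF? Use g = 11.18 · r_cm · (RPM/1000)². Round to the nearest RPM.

26262 RPM

RCF = 11.18 × r × (N/1000)²
RCF_original = 11.18 × 9 × (37.55)² = 11.18 × 9 × 1,410.0025 ≈ 141,874.5 × g
Your rotor: r = 184 mm = 18.4 cm
141,874.5 = 11.18 × 18.4 × (N/1000)²
(N/1000)² = 141,874.5 / 205.712 = 689.6754
N = 1000 × √689.6754 ≈ 26,261.7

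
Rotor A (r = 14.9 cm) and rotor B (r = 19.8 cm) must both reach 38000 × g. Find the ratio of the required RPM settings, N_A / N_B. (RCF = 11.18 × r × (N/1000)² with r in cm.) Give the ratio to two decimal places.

1.15

At fixed RCF, N ∝ 1/√r, so N_A/N_B = √(r_B/r_A) = √(19.8/14.9) = √1.328859 = 1.1528.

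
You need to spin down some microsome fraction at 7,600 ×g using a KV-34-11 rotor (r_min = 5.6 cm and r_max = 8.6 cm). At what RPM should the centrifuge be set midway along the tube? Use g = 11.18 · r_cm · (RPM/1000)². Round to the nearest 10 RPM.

≈ 9780 RPM

r_avg = (5.6 + 8.6) / 2 = 7.1 cm
7,600 = 11.18 × 7.1 × (N/1000)²
(N/1000)² = 7,600 / 79.378 = 95.74441
N = 1000 × √95.74441 ≈ 9,784.9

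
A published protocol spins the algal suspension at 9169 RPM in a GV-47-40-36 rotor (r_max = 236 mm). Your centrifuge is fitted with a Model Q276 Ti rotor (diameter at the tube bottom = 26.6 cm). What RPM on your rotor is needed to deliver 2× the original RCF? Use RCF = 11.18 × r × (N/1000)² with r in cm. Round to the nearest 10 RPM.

Original rotor: r = 236 mm = 23.6 cm
RCF_original = 11.18 × 23.6 × (9.169)² = 11.18 × 23.6 × 84.070561 ≈ 22,181.8 × g
Target RCF = 2 × 22,181.8 ≈ 44,363.6 × g
Your rotor: r = 26.6 / 2 = 13.3 cm
44,363.6 = 11.18 × 13.3 × (N/1000)²
(N/1000)² = 44,363.6 / 148.694 = 298.355
N = 1000 × √298.355 ≈ 17,273.0

17270 RPM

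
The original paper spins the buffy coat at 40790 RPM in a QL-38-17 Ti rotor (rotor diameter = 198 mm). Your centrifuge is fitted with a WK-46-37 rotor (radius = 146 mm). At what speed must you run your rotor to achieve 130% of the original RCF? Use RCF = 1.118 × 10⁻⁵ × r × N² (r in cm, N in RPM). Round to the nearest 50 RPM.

≈ 38300 RPM

Original rotor: r = 198 mm / 2 = 99 mm = 9.9 cm
RCF_original = 1.118 × 10⁻⁵ × 9.9 × (40790)² = 1.118 × 10⁻⁵ × 9.9 × 1,663,824,100 ≈ 184,155.4 × g
Target RCF = 1.3 × 184,155.4 ≈ 239,402 × g
Your rotor: r = 146 mm = 14.6 cm
239,402 = 1.118 × 10⁻⁵ × 14.6 × N²
N² = 239,402 / (16.3228 × 10⁻⁵) = 1,466,672,385
N ≈ √1,466,672,385 ≈ 38,297.2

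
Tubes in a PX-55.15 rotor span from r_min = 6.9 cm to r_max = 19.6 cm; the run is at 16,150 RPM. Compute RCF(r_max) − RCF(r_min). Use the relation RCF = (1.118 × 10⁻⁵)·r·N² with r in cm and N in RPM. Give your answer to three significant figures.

RCF_max = 1.118 × 10⁻⁵ × 19.6 × (16150)² = 1.118 × 10⁻⁵ × 19.6 × 260,822,500 ≈ 57,153.5 × g
RCF_min = 1.118 × 10⁻⁵ × 6.9 × (16150)² = 1.118 × 10⁻⁵ × 6.9 × 260,822,500 ≈ 20,120.4 × g
ΔRCF = 57,153.5 − 20,120.4 = 37,033.1

37000 x g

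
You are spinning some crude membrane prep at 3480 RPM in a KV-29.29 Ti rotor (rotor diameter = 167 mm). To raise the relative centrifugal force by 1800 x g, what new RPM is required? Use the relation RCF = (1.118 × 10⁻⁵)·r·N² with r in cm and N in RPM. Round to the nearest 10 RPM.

r = 167 mm / 2 = 83.5 mm = 8.35 cm
Current RCF = 1.118 × 10⁻⁵ × 8.35 × (3480)² = 1.118 × 10⁻⁵ × 8.35 × 12,110,400 ≈ 1,130.5 × g
Target RCF = 1,130.5 + 1,800 = 2,930.5 × g
N² = 2,930.5 / (9.3353 × 10⁻⁵) = 31,391,600
N ≈ √31,391,600 ≈ 5,602.8

5600 RPM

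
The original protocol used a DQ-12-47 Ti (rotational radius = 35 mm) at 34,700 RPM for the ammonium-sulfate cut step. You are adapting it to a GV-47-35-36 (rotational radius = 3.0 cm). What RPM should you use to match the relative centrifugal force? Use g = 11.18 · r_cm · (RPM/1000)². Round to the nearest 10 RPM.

Original rotor: r = 35 mm = 3.5 cm
RCF = 11.18 × r × (N/1000)²
RCF_original = 11.18 × 3.5 × (34.7)² = 11.18 × 3.5 × 1,204.09 ≈ 47,116 × g
47,116 = 11.18 × 3 × (N/1000)²
(N/1000)² = 47,116 / 33.54 = 1404.77
N = 1000 × √1404.77 ≈ 37,480.3

37480 RPM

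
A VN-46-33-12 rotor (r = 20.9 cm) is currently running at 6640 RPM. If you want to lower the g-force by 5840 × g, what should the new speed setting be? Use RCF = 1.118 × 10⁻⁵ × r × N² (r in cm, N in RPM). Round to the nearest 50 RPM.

Current RCF = 1.118 × 10⁻⁵ × 20.9 × (6640)² = 1.118 × 10⁻⁵ × 20.9 × 44,089,600 ≈ 10,302.1 × g
Target RCF = 10,302.1 − 5,840 = 4,462.1 × g
N² = 4,462.1 / (23.3662 × 10⁻⁵) = 19,096,387
N ≈ √19,096,387 ≈ 4,369.9

N₂ ≈ 4350 RPM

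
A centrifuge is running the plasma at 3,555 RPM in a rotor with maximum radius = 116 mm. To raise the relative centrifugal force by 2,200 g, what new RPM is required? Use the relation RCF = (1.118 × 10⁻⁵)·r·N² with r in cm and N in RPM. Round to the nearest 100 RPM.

5400 RPM

r = 116 mm = 11.6 cm
Current RCF = 1.118 × 10⁻⁵ × 11.6 × (3555)² = 1.118 × 10⁻⁵ × 11.6 × 12,638,025 ≈ 1,639 × g
Target RCF = 1,639 + 2,200 = 3,839 × g
N² = 3,839 / (12.9688 × 10⁻⁵) = 29,601,814
N ≈ √29,601,814 ≈ 5,440.8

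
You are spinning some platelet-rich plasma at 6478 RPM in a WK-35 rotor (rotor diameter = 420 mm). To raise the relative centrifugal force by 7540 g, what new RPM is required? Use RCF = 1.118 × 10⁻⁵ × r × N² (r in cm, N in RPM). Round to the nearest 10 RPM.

r = 420 mm / 2 = 210 mm = 21 cm
Current RCF = 1.118 × 10⁻⁵ × 21 × (6478)² = 1.118 × 10⁻⁵ × 21 × 41,964,484 ≈ 9,852.4 × g
Target RCF = 9,852.4 + 7,540 = 17,392.4 × g
N² = 17,392.4 / (23.478 × 10⁻⁵) = 74,079,564
N ≈ √74,079,564 ≈ 8,606.9

N₂ ≈ 8610 RPM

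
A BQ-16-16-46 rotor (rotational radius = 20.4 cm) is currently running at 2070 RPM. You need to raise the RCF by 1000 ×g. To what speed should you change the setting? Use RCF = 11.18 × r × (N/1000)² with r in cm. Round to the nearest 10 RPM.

N₂ ≈ 2940 RPM

Current RCF = 11.18 × 20.4 × (2.07)² = 11.18 × 20.4 × 4.2849 ≈ 977.3 × g
Target RCF = 977.3 + 1,000 = 1,977.3 × g
(N/1000)² = 1,977.3 / 228.072 = 8.669631
N = 1000 × √8.669631 ≈ 2,944.4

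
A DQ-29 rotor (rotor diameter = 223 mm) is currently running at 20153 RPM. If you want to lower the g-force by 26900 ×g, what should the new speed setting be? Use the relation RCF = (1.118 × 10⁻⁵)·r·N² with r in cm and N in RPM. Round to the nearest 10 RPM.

13800 RPM

r = 223 mm / 2 = 111.5 mm = 11.15 cm
Current RCF = 1.118 × 10⁻⁵ × 11.15 × (20153)² = 1.118 × 10⁻⁵ × 11.15 × 406,143,409 ≈ 50,628.6 × g
Target RCF = 50,628.6 − 26,900 = 23,728.6 × g
N² = 23,728.6 / (12.4657 × 10⁻⁵) = 190,351,123
N ≈ √190,351,123 ≈ 13,796.8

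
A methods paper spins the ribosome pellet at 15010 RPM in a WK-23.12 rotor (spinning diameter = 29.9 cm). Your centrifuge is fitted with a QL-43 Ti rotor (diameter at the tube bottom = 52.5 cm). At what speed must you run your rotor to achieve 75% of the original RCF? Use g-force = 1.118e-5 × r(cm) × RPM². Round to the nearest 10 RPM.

Original rotor: r = 29.9 / 2 = 14.95 cm
RCF_original = 1.118 × 10⁻⁵ × 14.95 × (15010)² = 1.118 × 10⁻⁵ × 14.95 × 225,300,100 ≈ 37,656.9 × g
Target RCF = 0.75 × 37,656.9 ≈ 28,242.7 × g
Your rotor: r = 52.5 / 2 = 26.25 cm
28,242.7 = 1.118 × 10⁻⁵ × 26.25 × N²
N² = 28,242.7 / (29.3475 × 10⁻⁵) = 96,235,454
N ≈ √96,235,454 ≈ 9,810.0

9810 RPM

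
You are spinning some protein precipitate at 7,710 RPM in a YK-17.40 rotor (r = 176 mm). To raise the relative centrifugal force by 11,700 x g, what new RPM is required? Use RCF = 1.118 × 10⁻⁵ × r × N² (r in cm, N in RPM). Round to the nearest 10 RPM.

10900 RPM

r = 176 mm = 17.6 cm
Current RCF = 1.118 × 10⁻⁵ × 17.6 × (7710)² = 1.118 × 10⁻⁵ × 17.6 × 59,444,100 ≈ 11,696.7 × g
Target RCF = 11,696.7 + 11,700 = 23,396.7 × g
N² = 23,396.7 / (19.6768 × 10⁻⁵) = 118,905,005
N ≈ √118,905,005 ≈ 10,904.4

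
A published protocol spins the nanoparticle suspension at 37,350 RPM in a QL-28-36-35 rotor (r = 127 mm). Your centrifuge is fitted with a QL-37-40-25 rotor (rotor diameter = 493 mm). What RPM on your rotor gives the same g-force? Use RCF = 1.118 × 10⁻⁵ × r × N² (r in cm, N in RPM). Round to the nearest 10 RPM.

≈ 26810 RPM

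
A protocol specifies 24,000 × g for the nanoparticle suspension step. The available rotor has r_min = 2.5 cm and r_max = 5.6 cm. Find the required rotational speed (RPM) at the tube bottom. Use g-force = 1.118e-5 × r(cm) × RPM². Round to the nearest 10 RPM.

N ≈ 19580 RPM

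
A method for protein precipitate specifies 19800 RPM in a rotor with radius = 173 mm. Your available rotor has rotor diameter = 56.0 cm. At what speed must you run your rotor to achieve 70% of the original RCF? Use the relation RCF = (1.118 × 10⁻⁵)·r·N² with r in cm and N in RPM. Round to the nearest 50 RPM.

Original rotor: r = 173 mm = 17.3 cm
RCF = 1.118 × 10⁻⁵ × r × N²
RCF_original = 1.118 × 10⁻⁵ × 17.3 × (19800)² = 1.118 × 10⁻⁵ × 17.3 × 392,040,000 ≈ 75,826 × g
Target RCF = 0.7 × 75,826 ≈ 53,078.2 × g
Your rotor: r = 56.0 / 2 = 28 cm
53,078.2 = 1.118 × 10⁻⁵ × 28 × N²
N² = 53,078.2 / (31.304 × 10⁻⁵) = 169,557,245
N ≈ √169,557,245 ≈ 13,021.4

13000 RPM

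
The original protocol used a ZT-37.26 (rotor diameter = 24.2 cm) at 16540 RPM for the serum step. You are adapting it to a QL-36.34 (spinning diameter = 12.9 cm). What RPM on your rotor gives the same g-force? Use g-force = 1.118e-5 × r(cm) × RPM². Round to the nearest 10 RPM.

22650 RPM

Original rotor: r = 24.2 / 2 = 12.1 cm
RCF_original = 1.118 × 10⁻⁵ × 12.1 × (16540)² = 1.118 × 10⁻⁵ × 12.1 × 273,571,600 ≈ 37,008.2 × g
Your rotor: r = 12.9 / 2 = 6.45 cm
37,008.2 = 1.118 × 10⁻⁵ × 6.45 × N²
N² = 37,008.2 / (7.2111 × 10⁻⁵) = 513,211,577
N ≈ √513,211,577 ≈ 22,654.2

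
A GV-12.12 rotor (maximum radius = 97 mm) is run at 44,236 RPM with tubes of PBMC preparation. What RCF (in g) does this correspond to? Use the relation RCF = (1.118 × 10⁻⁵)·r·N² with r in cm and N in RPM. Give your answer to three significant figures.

r = 97 mm = 9.7 cm
RCF = 1.118 × 10⁻⁵ × r × N²
RCF = 1.118 × 10⁻⁵ × 9.7 × (44236)² = 1.118 × 10⁻⁵ × 9.7 × 1,956,823,696 ≈ 212,209.7 × g

≈ 212000 g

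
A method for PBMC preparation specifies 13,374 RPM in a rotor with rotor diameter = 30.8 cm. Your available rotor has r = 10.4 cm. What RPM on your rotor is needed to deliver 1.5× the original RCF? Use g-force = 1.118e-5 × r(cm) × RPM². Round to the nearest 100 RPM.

Original rotor: r = 30.8 / 2 = 15.4 cm
RCF_original = 1.118 × 10⁻⁵ × 15.4 × (13374)² = 1.118 × 10⁻⁵ × 15.4 × 178,863,876 ≈ 30,795.4 × g
Target RCF = 1.5 × 30,795.4 ≈ 46,193.1 × g
46,193.1 = 1.118 × 10⁻⁵ × 10.4 × N²
N² = 46,193.1 / (11.6272 × 10⁻⁵) = 397,284,815
N ≈ √397,284,815 ≈ 19,932.0

19900 RPM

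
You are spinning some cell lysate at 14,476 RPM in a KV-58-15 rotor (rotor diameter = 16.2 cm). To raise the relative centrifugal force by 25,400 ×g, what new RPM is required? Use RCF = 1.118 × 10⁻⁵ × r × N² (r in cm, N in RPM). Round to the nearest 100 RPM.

≈ 22100 RPM

r = 16.2 / 2 = 8.1 cm
Current RCF = 1.118 × 10⁻⁵ × 8.1 × (14476)² = 1.118 × 10⁻⁵ × 8.1 × 209,554,576 ≈ 18,976.8 × g
Target RCF = 18,976.8 + 25,400 = 44,376.8 × g
N² = 44,376.8 / (9.0558 × 10⁻⁵) = 490,037,324
N ≈ √490,037,324 ≈ 22,136.8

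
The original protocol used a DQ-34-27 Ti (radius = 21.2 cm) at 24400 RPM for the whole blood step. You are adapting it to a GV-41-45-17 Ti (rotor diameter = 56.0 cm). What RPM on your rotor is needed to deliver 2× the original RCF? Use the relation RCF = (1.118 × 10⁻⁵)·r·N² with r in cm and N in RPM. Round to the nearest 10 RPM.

RCF_original = 1.118 × 10⁻⁵ × 21.2 × (24400)² = 1.118 × 10⁻⁵ × 21.2 × 595,360,000 ≈ 141,109.8 × g
Target RCF = 2 × 141,109.8 ≈ 282,219.6 × g
Your rotor: r = 56.0 / 2 = 28 cm
282,219.6 = 1.118 × 10⁻⁵ × 28 × N²
N² = 282,219.6 / (31.304 × 10⁻⁵) = 901,544,850
N ≈ √901,544,850 ≈ 30,025.7

≈ 30030 RPM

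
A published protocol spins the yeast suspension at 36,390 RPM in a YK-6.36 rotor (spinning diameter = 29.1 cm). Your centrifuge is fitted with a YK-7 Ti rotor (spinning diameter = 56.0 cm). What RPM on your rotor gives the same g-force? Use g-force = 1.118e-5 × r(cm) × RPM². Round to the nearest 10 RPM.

26230 RPM

Original rotor: r = 29.1 / 2 = 14.55 cm
RCF_original = 1.118 × 10⁻⁵ × 14.55 × (36390)² = 1.118 × 10⁻⁵ × 14.55 × 1,324,232,100 ≈ 215,411.5 × g
Your rotor: r = 56.0 / 2 = 28 cm
215,411.5 = 1.118 × 10⁻⁵ × 28 × N²
N² = 215,411.5 / (31.304 × 10⁻⁵) = 688,127,715
N ≈ √688,127,715 ≈ 26,232.2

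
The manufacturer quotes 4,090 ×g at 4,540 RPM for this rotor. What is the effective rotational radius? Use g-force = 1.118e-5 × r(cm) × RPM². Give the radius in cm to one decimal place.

RCF = 1.118 × 10⁻⁵ × r × N²
4090 = 1.118 × 10⁻⁵ × r × (4540)²
r = 4090 / (1.118 × 10⁻⁵ × 20,611,600) = 4090 / 230.4377 ≈ 17.749 cm

17.7 cm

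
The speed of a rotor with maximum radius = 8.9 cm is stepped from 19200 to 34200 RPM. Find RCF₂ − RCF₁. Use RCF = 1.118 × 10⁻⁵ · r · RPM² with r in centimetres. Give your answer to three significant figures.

RCF₁ = 1.118 × 10⁻⁵ × 8.9 × (19200)² = 1.118 × 10⁻⁵ × 8.9 × 368,640,000 ≈ 36,680.4 × g
RCF₂ = 1.118 × 10⁻⁵ × 8.9 × (34200)² = 1.118 × 10⁻⁵ × 8.9 × 1,169,640,000 ≈ 116,381.5 × g
Increase = 116,381.5 − 36,680.4 = 79,701.1

79700 g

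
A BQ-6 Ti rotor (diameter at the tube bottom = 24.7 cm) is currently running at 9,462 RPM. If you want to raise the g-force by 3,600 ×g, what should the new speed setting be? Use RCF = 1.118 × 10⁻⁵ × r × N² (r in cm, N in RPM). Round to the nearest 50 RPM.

r = 24.7 / 2 = 12.35 cm
Current RCF = 1.118 × 10⁻⁵ × 12.35 × (9462)² = 1.118 × 10⁻⁵ × 12.35 × 89,529,444 ≈ 12,361.6 × g
Target RCF = 12,361.6 + 3,600 = 15,961.6 × g
N² = 15,961.6 / (13.8073 × 10⁻⁵) = 115,602,616
N ≈ √115,602,616 ≈ 10,751.9

N₂ ≈ 10750 RPM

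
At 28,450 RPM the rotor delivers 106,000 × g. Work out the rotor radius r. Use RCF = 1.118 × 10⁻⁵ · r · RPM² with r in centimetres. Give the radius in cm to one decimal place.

r ≈ 11.7 cm

RCF = 1.118 × 10⁻⁵ × r × N²
106000 = 1.118 × 10⁻⁵ × r × (28450)²
r = 106000 / (1.118 × 10⁻⁵ × 809,402,500) = 106000 / 9049.12 ≈ 11.714 cm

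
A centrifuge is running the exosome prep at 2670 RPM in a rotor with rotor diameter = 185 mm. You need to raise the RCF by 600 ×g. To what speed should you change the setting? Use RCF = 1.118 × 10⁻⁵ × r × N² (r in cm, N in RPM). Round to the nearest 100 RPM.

r = 185 mm / 2 = 92.5 mm = 9.25 cm
Current RCF = 1.118 × 10⁻⁵ × 9.25 × (2670)² = 1.118 × 10⁻⁵ × 9.25 × 7,128,900 ≈ 737.2 × g
Target RCF = 737.2 + 600 = 1,337.2 × g
N² = 1,337.2 / (10.3415 × 10⁻⁵) = 12,930,426
N ≈ √12,930,426 ≈ 3,595.9

≈ 3600 RPM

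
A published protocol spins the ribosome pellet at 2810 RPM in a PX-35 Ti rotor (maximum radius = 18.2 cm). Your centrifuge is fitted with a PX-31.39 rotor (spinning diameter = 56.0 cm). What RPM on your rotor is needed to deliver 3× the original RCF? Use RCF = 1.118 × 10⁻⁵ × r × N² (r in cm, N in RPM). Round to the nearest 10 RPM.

3920 RPM

RCF_original = 1.118 × 10⁻⁵ × 18.2 × (2810)² = 1.118 × 10⁻⁵ × 18.2 × 7,896,100 ≈ 1,606.7 × g
Target RCF = 3 × 1,606.7 ≈ 4,820.1 × g
Your rotor: r = 56.0 / 2 = 28 cm
4,820.1 = 1.118 × 10⁻⁵ × 28 × N²
N² = 4,820.1 / (31.304 × 10⁻⁵) = 15,397,713
N ≈ √15,397,713 ≈ 3,924.0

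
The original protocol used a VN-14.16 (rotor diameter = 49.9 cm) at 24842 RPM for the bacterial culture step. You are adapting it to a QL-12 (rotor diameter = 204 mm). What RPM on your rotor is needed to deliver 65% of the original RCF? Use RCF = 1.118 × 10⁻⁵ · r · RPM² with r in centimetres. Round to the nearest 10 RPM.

≈ 31320 RPM

Original rotor: r = 49.9 / 2 = 24.95 cm
RCF = 1.118 × 10⁻⁵ × r × N²
RCF_original = 1.118 × 10⁻⁵ × 24.95 × (24842)² = 1.118 × 10⁻⁵ × 24.95 × 617,124,964 ≈ 172,141.5 × g
Target RCF = 0.65 × 172,141.5 ≈ 111,892 × g
Your rotor: r = 204 mm / 2 = 102 mm = 10.2 cm
111,892 = 1.118 × 10⁻⁵ × 10.2 × N²
N² = 111,892 / (11.4036 × 10⁻⁵) = 981,198,920
N ≈ √981,198,920 ≈ 31,324.1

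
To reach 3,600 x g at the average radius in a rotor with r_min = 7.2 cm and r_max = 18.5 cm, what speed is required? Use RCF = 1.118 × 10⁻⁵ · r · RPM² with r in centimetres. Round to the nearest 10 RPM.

≈ 5010 RPM

r_avg = (7.2 + 18.5) / 2 = 12.85 cm
3,600 = 1.118 × 10⁻⁵ × 12.85 × N²
N² = 3,600 / (14.3663 × 10⁻⁵) = 25,058,644
N ≈ √25,058,644 ≈ 5,005.9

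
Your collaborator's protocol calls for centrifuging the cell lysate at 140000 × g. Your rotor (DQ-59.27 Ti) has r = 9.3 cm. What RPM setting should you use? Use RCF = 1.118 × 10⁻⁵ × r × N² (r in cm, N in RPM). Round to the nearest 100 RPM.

N ≈ 36700 RPM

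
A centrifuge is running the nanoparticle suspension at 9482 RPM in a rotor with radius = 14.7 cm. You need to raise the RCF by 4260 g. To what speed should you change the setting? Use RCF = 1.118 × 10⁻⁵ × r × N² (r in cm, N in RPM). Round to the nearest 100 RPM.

≈ 10800 RPM

Current RCF = 1.118 × 10⁻⁵ × 14.7 × (9482)² = 1.118 × 10⁻⁵ × 14.7 × 89,908,324 ≈ 14,776.1 × g
Target RCF = 14,776.1 + 4,260 = 19,036.1 × g
N² = 19,036.1 / (16.4346 × 10⁻⁵) = 115,829,409
N ≈ √115,829,409 ≈ 10,762.4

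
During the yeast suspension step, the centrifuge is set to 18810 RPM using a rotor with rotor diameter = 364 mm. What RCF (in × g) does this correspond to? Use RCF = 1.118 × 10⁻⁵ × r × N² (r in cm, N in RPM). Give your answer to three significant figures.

r = 364 mm / 2 = 182 mm = 18.2 cm
RCF = 1.118 × 10⁻⁵ × r × N²
RCF = 1.118 × 10⁻⁵ × 18.2 × (18810)² = 1.118 × 10⁻⁵ × 18.2 × 353,816,100 ≈ 71,993.1 × g

≈ 72000 × g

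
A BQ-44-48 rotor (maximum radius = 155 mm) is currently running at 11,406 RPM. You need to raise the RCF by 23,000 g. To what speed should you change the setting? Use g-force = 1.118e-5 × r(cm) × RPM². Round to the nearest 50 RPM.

r = 155 mm = 15.5 cm
Current RCF = 1.118 × 10⁻⁵ × 15.5 × (11406)² = 1.118 × 10⁻⁵ × 15.5 × 130,096,836 ≈ 22,544.5 × g
Target RCF = 22,544.5 + 23,000 = 45,544.5 × g
N² = 45,544.5 / (17.329 × 10⁻⁵) = 262,822,436
N ≈ √262,822,436 ≈ 16,211.8

16200 RPM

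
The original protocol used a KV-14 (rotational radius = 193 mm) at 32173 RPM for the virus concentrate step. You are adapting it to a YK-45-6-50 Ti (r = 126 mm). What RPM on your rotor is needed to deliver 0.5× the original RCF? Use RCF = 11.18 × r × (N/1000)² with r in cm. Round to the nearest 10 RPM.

≈ 28160 RPM

Original rotor: r = 193 mm = 19.3 cm
RCF = 11.18 × r × (N/1000)²
RCF_original = 11.18 × 19.3 × (32.173)² = 11.18 × 19.3 × 1,035.101929 ≈ 223,348.1 × g
Target RCF = 0.5 × 223,348.1 ≈ 111,674.1 × g
Your rotor: r = 126 mm = 12.6 cm
111,674.1 = 11.18 × 12.6 × (N/1000)²
(N/1000)² = 111,674.1 / 140.868 = 792.757
N = 1000 × √792.757 ≈ 28,155.9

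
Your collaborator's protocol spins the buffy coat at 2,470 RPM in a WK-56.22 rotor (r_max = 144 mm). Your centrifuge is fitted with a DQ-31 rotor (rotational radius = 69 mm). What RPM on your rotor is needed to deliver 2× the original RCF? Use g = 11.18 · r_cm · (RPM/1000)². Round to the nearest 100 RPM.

Original rotor: r = 144 mm = 14.4 cm
RCF_original = 11.18 × 14.4 × (2.47)² = 11.18 × 14.4 × 6.1009 ≈ 982.2 × g
Target RCF = 2 × 982.2 ≈ 1,964.4 × g
Your rotor: r = 69 mm = 6.9 cm
1,964.4 = 11.18 × 6.9 × (N/1000)²
(N/1000)² = 1,964.4 / 77.142 = 25.46473
N = 1000 × √25.46473 ≈ 5,046.3

5000 RPM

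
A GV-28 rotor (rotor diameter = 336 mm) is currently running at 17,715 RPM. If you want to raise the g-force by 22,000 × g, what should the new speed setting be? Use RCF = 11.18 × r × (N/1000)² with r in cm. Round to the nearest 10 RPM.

20760 RPM

r = 336 mm / 2 = 168 mm = 16.8 cm
Current RCF = 11.18 × 16.8 × (17.715)² = 11.18 × 16.8 × 313.821225 ≈ 58,943.2 × g
Target RCF = 58,943.2 + 22,000 = 80,943.2 × g
(N/1000)² = 80,943.2 / 187.824 = 430.9524
N = 1000 × √430.9524 ≈ 20,759.4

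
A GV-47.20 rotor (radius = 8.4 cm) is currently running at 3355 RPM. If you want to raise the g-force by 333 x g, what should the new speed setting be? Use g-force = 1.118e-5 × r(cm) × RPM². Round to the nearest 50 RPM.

3850 RPM

Current RCF = 1.118 × 10⁻⁵ × 8.4 × (3355)² = 1.118 × 10⁻⁵ × 8.4 × 11,256,025 ≈ 1,057.1 × g
Target RCF = 1,057.1 + 333 = 1,390.1 × g
N² = 1,390.1 / (9.3912 × 10⁻⁵) = 14,802,155
N ≈ √14,802,155 ≈ 3,847.4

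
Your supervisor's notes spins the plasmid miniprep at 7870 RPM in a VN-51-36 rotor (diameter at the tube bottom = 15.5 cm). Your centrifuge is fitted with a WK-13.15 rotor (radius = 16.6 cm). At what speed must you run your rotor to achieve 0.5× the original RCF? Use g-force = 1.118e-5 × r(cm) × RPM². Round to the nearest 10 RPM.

Original rotor: r = 15.5 / 2 = 7.75 cm
RCF_original = 1.118 × 10⁻⁵ × 7.75 × (7870)² = 1.118 × 10⁻⁵ × 7.75 × 61,936,900 ≈ 5,366.5 × g
Target RCF = 0.5 × 5,366.5 ≈ 2,683.2 × g
2,683.2 = 1.118 × 10⁻⁵ × 16.6 × N²
N² = 2,683.2 / (18.5588 × 10⁻⁵) = 14,457,831
N ≈ √14,457,831 ≈ 3,802.3

≈ 3800 RPM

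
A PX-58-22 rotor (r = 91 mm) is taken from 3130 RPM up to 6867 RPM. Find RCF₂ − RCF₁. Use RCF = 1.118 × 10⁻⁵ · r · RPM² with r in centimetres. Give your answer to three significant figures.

≈ 3800 ×g

r = 91 mm = 9.1 cm
RCF₁ = 1.118 × 10⁻⁵ × 9.1 × (3130)² = 1.118 × 10⁻⁵ × 9.1 × 9,796,900 ≈ 996.7 × g
RCF₂ = 1.118 × 10⁻⁵ × 9.1 × (6867)² = 1.118 × 10⁻⁵ × 9.1 × 47,155,689 ≈ 4,797.5 × g
Increase = 4,797.5 − 996.7 = 3,800.8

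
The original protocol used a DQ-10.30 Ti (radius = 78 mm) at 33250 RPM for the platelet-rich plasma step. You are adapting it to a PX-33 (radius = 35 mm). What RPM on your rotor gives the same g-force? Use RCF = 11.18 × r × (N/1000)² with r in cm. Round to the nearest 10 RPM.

≈ 49640 RPM

Original rotor: r = 78 mm = 7.8 cm
RCF_original = 11.18 × 7.8 × (33.25)² = 11.18 × 7.8 × 1,105.5625 ≈ 96,409.5 × g
Your rotor: r = 35 mm = 3.5 cm
96,409.5 = 11.18 × 3.5 × (N/1000)²
(N/1000)² = 96,409.5 / 39.13 = 2463.826
N = 1000 × √2463.826 ≈ 49,636.9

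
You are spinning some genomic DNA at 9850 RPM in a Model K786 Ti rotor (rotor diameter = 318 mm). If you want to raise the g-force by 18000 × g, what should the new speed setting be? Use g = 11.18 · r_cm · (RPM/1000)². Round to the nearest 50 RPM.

r = 318 mm / 2 = 159 mm = 15.9 cm
Current RCF = 11.18 × 15.9 × (9.85)² = 11.18 × 15.9 × 97.0225 ≈ 17,246.9 × g
Target RCF = 17,246.9 + 18,000 = 35,246.9 × g
(N/1000)² = 35,246.9 / 177.762 = 198.2814
N = 1000 × √198.2814 ≈ 14,081.2

≈ 14100 RPM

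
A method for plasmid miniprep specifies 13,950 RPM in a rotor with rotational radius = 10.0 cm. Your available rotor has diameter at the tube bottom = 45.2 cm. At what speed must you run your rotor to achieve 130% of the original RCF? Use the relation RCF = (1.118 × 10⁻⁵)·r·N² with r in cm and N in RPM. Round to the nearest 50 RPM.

≈ 10600 RPM

RCF_original = 1.118 × 10⁻⁵ × 10 × (13950)² = 1.118 × 10⁻⁵ × 10 × 194,602,500 ≈ 21,756.6 × g
Target RCF = 1.3 × 21,756.6 ≈ 28,283.6 × g
Your rotor: r = 45.2 / 2 = 22.6 cm
28,283.6 = 1.118 × 10⁻⁵ × 22.6 × N²
N² = 28,283.6 / (25.2668 × 10⁻⁵) = 111,939,779
N ≈ √111,939,779 ≈ 10,580.2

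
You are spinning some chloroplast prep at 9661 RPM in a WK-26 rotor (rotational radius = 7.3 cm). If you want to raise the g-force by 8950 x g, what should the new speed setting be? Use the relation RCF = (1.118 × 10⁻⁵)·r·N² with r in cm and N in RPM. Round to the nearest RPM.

Current RCF = 1.118 × 10⁻⁵ × 7.3 × (9661)² = 1.118 × 10⁻⁵ × 7.3 × 93,334,921 ≈ 7,617.4 × g
Target RCF = 7,617.4 + 8,950 = 16,567.4 × g
N² = 16,567.4 / (8.1614 × 10⁻⁵) = 202,997,035
N ≈ √202,997,035 ≈ 14,247.7

14248 RPM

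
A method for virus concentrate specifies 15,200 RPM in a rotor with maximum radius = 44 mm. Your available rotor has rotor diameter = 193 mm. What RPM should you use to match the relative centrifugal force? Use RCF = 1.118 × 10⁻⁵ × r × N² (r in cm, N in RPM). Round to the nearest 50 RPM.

Original rotor: r = 44 mm = 4.4 cm
RCF = 1.118 × 10⁻⁵ × r × N²
RCF_original = 1.118 × 10⁻⁵ × 4.4 × (15200)² = 1.118 × 10⁻⁵ × 4.4 × 231,040,000 ≈ 11,365.3 × g
Your rotor: r = 193 mm / 2 = 96.5 mm = 9.65 cm
11,365.3 = 1.118 × 10⁻⁵ × 9.65 × N²
N² = 11,365.3 / (10.7887 × 10⁻⁵) = 105,344,481
N ≈ √105,344,481 ≈ 10,263.7

≈ 10250 RPM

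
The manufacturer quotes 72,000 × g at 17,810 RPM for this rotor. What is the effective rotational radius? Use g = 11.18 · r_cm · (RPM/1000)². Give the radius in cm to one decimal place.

72000 = 11.18 × r × (17.81)²
r = 72000 / (11.18 × 317.1961) = 72000 / 3546.252 ≈ 20.303 cm

r ≈ 20.3 cm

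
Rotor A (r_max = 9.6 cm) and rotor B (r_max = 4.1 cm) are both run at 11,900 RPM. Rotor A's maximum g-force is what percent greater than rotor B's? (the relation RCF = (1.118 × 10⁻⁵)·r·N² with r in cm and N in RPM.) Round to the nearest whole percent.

At equal RPM, RCF scales linearly with r: ratio = 9.6 / 4.1 = 2.3415.
So rotor A delivers 134.1% more g-force.

134%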